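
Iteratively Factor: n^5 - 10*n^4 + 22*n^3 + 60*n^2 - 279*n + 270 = (n - 2)*(n^4 - 8*n^3 + 6*n^2 + 72*n - 135) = (n - 3)*(n - 2)*(n^3 - 5*n^2 - 9*n + 45) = (n - 3)^2*(n - 2)*(n^2 - 2*n - 15) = (n - 3)^2*(n - 2)*(n + 3)*(n - 5)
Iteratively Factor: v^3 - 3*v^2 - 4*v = (v)*(v^2 - 3*v - 4) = v*(v - 4)*(v + 1)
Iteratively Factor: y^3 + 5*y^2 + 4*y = (y + 4)*(y^2 + y) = (y + 1)*(y + 4)*(y)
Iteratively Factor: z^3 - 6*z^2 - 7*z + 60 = (z - 5)*(z^2 - z - 12) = (z - 5)*(z + 3)*(z - 4)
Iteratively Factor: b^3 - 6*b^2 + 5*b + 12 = (b + 1)*(b^2 - 7*b + 12) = (b - 3)*(b + 1)*(b - 4)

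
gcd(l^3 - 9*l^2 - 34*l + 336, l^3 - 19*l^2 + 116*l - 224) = l^2 - 15*l + 56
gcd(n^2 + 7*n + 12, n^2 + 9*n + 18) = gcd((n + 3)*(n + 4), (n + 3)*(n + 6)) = n + 3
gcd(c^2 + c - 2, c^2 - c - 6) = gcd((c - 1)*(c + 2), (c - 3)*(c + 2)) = c + 2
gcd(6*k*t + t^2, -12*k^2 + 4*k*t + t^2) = 6*k + t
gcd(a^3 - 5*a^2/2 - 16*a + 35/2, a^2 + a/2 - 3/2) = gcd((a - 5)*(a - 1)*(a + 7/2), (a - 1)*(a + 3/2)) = a - 1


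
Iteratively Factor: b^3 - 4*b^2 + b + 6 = (b - 3)*(b^2 - b - 2) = (b - 3)*(b - 2)*(b + 1)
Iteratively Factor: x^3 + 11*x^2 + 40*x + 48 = (x + 3)*(x^2 + 8*x + 16) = (x + 3)*(x + 4)*(x + 4)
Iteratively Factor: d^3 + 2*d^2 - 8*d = (d)*(d^2 + 2*d - 8) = d*(d - 2)*(d + 4)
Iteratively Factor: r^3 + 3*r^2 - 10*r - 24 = (r + 2)*(r^2 + r - 12) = (r + 2)*(r + 4)*(r - 3)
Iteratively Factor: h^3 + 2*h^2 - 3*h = (h + 3)*(h^2 - h) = h*(h + 3)*(h - 1)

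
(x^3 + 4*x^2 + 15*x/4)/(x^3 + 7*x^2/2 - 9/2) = x*(2*x + 5)/(2*(x^2 + 2*x - 3))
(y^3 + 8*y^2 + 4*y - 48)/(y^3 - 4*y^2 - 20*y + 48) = (y + 6)/(y - 6)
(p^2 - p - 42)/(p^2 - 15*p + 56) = (p + 6)/(p - 8)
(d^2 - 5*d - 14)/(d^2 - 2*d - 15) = (-d^2 + 5*d + 14)/(-d^2 + 2*d + 15)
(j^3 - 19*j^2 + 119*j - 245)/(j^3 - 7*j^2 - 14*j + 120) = (j^2 - 14*j + 49)/(j^2 - 2*j - 24)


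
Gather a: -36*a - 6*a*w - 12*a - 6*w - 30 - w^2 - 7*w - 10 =a*(-6*w - 48) - w^2 - 13*w - 40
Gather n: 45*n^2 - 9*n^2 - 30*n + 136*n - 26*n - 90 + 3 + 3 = 36*n^2 + 80*n - 84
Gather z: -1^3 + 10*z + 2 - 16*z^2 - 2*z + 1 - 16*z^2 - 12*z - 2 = -32*z^2 - 4*z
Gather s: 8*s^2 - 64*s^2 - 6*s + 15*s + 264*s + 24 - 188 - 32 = -56*s^2 + 273*s - 196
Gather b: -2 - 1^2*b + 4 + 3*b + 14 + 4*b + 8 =6*b + 24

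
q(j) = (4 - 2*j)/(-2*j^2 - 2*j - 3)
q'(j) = (4 - 2*j)*(4*j + 2)/(-2*j^2 - 2*j - 3)^2 - 2/(-2*j^2 - 2*j - 3) = 2*(-2*j^2 + 8*j + 7)/(4*j^4 + 8*j^3 + 16*j^2 + 12*j + 9)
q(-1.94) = -1.19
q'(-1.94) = -0.73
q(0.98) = -0.30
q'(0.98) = 0.55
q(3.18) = 0.08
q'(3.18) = 0.03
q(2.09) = 0.01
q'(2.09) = 0.12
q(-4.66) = -0.36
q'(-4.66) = -0.11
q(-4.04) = -0.44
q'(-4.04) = -0.15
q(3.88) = 0.09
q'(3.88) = 0.01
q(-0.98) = -2.01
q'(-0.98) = -0.63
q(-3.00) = -0.67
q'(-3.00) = -0.31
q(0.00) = -1.33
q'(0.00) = 1.56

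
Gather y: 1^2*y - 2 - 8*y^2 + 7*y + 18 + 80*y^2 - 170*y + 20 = 72*y^2 - 162*y + 36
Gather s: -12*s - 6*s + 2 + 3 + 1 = 6 - 18*s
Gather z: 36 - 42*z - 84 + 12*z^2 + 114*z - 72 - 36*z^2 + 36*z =-24*z^2 + 108*z - 120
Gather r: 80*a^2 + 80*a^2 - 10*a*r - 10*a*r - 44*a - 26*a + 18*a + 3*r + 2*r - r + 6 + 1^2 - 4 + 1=160*a^2 - 52*a + r*(4 - 20*a) + 4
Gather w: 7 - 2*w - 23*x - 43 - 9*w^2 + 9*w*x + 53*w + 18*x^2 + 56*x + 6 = -9*w^2 + w*(9*x + 51) + 18*x^2 + 33*x - 30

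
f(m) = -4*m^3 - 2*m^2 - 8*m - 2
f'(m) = -12*m^2 - 4*m - 8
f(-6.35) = 992.35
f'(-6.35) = -466.47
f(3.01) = -153.28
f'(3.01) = -128.76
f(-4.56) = 372.17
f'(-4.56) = -239.28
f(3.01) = -153.28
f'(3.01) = -128.76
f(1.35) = -26.29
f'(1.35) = -35.27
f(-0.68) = 3.77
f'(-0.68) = -10.83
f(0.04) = -2.32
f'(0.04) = -8.18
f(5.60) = -811.98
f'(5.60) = -406.72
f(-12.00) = 6718.00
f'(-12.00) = -1688.00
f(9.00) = -3152.00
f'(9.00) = -1016.00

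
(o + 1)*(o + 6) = o^2 + 7*o + 6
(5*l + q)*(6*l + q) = 30*l^2 + 11*l*q + q^2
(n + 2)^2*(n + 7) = n^3 + 11*n^2 + 32*n + 28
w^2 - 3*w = w*(w - 3)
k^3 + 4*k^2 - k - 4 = (k - 1)*(k + 1)*(k + 4)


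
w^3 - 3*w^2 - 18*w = w*(w - 6)*(w + 3)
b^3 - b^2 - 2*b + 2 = (b - 1)*(b - sqrt(2))*(b + sqrt(2))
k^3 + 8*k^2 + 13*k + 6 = (k + 1)^2*(k + 6)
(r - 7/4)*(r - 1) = r^2 - 11*r/4 + 7/4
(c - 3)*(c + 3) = c^2 - 9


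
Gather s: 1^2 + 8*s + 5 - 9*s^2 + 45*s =-9*s^2 + 53*s + 6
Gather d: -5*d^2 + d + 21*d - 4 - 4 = -5*d^2 + 22*d - 8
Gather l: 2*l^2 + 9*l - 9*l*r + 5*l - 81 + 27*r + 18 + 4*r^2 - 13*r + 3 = 2*l^2 + l*(14 - 9*r) + 4*r^2 + 14*r - 60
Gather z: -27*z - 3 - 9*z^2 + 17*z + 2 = -9*z^2 - 10*z - 1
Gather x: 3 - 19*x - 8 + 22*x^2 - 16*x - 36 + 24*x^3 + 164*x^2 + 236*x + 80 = 24*x^3 + 186*x^2 + 201*x + 39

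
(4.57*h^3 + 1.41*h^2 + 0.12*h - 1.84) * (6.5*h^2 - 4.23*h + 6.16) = 29.705*h^5 - 10.1661*h^4 + 22.9669*h^3 - 3.782*h^2 + 8.5224*h - 11.3344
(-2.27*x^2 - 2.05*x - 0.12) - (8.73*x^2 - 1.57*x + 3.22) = -11.0*x^2 - 0.48*x - 3.34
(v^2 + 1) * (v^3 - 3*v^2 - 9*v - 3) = v^5 - 3*v^4 - 8*v^3 - 6*v^2 - 9*v - 3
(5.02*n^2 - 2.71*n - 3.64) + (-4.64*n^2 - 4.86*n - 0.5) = 0.38*n^2 - 7.57*n - 4.14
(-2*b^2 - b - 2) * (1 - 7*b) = 14*b^3 + 5*b^2 + 13*b - 2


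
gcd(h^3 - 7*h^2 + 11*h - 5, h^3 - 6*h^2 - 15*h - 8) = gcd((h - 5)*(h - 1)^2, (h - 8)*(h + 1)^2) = 1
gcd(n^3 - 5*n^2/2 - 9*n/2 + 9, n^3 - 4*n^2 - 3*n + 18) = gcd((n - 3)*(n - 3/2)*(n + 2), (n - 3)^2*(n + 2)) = n^2 - n - 6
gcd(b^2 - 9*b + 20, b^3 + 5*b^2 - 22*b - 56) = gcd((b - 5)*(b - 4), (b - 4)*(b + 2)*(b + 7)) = b - 4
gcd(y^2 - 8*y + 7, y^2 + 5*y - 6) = y - 1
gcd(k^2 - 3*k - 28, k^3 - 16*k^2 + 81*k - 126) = k - 7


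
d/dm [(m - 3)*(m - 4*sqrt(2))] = 2*m - 4*sqrt(2) - 3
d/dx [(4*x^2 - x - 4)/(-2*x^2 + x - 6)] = 2*(x^2 - 32*x + 5)/(4*x^4 - 4*x^3 + 25*x^2 - 12*x + 36)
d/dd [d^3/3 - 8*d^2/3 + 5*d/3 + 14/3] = d^2 - 16*d/3 + 5/3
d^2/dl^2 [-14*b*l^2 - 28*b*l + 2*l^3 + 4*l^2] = -28*b + 12*l + 8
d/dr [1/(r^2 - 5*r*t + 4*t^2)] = (-2*r + 5*t)/(r^2 - 5*r*t + 4*t^2)^2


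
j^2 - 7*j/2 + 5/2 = (j - 5/2)*(j - 1)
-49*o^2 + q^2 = (-7*o + q)*(7*o + q)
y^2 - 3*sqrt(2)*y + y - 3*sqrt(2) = (y + 1)*(y - 3*sqrt(2))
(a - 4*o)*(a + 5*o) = a^2 + a*o - 20*o^2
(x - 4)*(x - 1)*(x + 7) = x^3 + 2*x^2 - 31*x + 28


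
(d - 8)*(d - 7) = d^2 - 15*d + 56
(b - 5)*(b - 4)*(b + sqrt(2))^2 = b^4 - 9*b^3 + 2*sqrt(2)*b^3 - 18*sqrt(2)*b^2 + 22*b^2 - 18*b + 40*sqrt(2)*b + 40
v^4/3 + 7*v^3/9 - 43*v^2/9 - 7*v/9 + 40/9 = (v/3 + 1/3)*(v - 8/3)*(v - 1)*(v + 5)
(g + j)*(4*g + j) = 4*g^2 + 5*g*j + j^2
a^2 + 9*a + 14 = (a + 2)*(a + 7)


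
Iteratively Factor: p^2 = (p)*(p)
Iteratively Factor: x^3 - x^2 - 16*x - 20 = (x - 5)*(x^2 + 4*x + 4) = (x - 5)*(x + 2)*(x + 2)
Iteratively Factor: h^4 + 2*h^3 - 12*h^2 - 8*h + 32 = (h - 2)*(h^3 + 4*h^2 - 4*h - 16) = (h - 2)*(h + 4)*(h^2 - 4) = (h - 2)*(h + 2)*(h + 4)*(h - 2)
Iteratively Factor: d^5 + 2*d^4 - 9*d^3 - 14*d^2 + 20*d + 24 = (d + 2)*(d^4 - 9*d^2 + 4*d + 12) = (d - 2)*(d + 2)*(d^3 + 2*d^2 - 5*d - 6) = (d - 2)^2*(d + 2)*(d^2 + 4*d + 3) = (d - 2)^2*(d + 1)*(d + 2)*(d + 3)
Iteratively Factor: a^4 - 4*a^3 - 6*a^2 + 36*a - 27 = (a - 3)*(a^3 - a^2 - 9*a + 9) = (a - 3)^2*(a^2 + 2*a - 3) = (a - 3)^2*(a - 1)*(a + 3)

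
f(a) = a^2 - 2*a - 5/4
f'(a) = 2*a - 2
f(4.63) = 10.93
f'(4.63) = 7.26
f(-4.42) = 27.13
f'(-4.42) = -10.84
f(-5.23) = 36.56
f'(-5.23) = -12.46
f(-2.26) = 8.38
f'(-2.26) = -6.52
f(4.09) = 7.30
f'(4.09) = 6.18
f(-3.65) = 19.37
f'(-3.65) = -9.30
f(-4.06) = 23.35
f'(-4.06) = -10.12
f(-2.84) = 12.50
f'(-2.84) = -7.68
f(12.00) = 118.75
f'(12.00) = 22.00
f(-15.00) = 253.75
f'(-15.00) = -32.00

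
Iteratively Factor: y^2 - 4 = (y + 2)*(y - 2)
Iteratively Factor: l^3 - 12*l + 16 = (l - 2)*(l^2 + 2*l - 8) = (l - 2)^2*(l + 4)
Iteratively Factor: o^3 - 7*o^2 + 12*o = (o - 3)*(o^2 - 4*o) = (o - 4)*(o - 3)*(o)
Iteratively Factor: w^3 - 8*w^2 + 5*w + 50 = (w - 5)*(w^2 - 3*w - 10) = (w - 5)*(w + 2)*(w - 5)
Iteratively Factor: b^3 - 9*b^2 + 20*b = (b - 4)*(b^2 - 5*b) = (b - 5)*(b - 4)*(b)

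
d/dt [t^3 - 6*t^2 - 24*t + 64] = 3*t^2 - 12*t - 24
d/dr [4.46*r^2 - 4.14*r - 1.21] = 8.92*r - 4.14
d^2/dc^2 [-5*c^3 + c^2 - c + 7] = 2 - 30*c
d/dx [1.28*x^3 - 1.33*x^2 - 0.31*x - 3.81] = 3.84*x^2 - 2.66*x - 0.31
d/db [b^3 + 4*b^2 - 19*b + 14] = 3*b^2 + 8*b - 19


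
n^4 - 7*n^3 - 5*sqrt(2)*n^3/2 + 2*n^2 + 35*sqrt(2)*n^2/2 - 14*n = n*(n - 7)*(n - 2*sqrt(2))*(n - sqrt(2)/2)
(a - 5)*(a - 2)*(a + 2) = a^3 - 5*a^2 - 4*a + 20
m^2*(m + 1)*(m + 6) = m^4 + 7*m^3 + 6*m^2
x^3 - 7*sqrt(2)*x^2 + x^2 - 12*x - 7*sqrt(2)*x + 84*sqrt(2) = (x - 3)*(x + 4)*(x - 7*sqrt(2))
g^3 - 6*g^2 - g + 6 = (g - 6)*(g - 1)*(g + 1)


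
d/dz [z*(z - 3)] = 2*z - 3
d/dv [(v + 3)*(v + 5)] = 2*v + 8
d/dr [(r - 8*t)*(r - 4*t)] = 2*r - 12*t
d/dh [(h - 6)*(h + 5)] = 2*h - 1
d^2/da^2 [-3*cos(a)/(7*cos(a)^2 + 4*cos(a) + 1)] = 3*(-28*(1 - cos(a)^2)^2 + 49*cos(a)^5 - 140*cos(a)^3 - 60*cos(a)^2 + 43*cos(a) + 36)/(7*cos(a)^2 + 4*cos(a) + 1)^3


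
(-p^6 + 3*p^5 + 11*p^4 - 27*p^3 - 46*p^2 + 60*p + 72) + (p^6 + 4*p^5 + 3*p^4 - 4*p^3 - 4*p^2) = 7*p^5 + 14*p^4 - 31*p^3 - 50*p^2 + 60*p + 72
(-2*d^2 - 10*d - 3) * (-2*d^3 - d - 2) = 4*d^5 + 20*d^4 + 8*d^3 + 14*d^2 + 23*d + 6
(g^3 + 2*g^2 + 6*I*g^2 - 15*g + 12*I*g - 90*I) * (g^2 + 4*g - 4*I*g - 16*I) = g^5 + 6*g^4 + 2*I*g^4 + 17*g^3 + 12*I*g^3 + 84*g^2 - 14*I*g^2 - 168*g - 120*I*g - 1440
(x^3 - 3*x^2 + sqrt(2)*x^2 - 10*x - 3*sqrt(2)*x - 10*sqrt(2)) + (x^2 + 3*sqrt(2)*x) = x^3 - 2*x^2 + sqrt(2)*x^2 - 10*x - 10*sqrt(2)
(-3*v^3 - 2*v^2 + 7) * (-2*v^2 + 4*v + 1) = 6*v^5 - 8*v^4 - 11*v^3 - 16*v^2 + 28*v + 7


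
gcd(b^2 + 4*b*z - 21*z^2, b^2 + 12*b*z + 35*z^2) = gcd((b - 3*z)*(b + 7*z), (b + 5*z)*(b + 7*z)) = b + 7*z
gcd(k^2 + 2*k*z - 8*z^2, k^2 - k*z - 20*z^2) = k + 4*z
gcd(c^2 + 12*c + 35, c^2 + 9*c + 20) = c + 5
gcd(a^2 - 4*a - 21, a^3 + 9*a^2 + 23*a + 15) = a + 3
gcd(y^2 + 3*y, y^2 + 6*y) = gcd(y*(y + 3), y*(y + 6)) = y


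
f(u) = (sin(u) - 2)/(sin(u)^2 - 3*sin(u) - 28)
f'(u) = (-2*sin(u)*cos(u) + 3*cos(u))*(sin(u) - 2)/(sin(u)^2 - 3*sin(u) - 28)^2 + cos(u)/(sin(u)^2 - 3*sin(u) - 28)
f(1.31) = 0.03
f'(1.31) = -0.01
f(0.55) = 0.05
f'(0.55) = -0.03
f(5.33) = 0.11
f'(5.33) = -0.04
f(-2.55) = 0.10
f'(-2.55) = 0.04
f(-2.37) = 0.11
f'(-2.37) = 0.04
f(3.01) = 0.07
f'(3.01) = 0.04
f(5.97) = 0.09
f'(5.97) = -0.05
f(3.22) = 0.07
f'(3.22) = 0.04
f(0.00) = 0.07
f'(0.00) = -0.04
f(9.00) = 0.05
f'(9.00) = 0.04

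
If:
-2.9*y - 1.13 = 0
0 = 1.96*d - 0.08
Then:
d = 0.04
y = -0.39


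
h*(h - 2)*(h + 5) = h^3 + 3*h^2 - 10*h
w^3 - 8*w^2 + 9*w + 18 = (w - 6)*(w - 3)*(w + 1)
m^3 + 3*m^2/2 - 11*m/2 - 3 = (m - 2)*(m + 1/2)*(m + 3)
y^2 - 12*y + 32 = (y - 8)*(y - 4)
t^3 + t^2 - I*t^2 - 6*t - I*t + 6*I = (t - 2)*(t + 3)*(t - I)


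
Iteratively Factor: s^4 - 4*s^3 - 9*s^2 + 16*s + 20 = (s - 5)*(s^3 + s^2 - 4*s - 4) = (s - 5)*(s + 1)*(s^2 - 4) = (s - 5)*(s - 2)*(s + 1)*(s + 2)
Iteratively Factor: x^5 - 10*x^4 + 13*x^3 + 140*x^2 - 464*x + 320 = (x - 1)*(x^4 - 9*x^3 + 4*x^2 + 144*x - 320) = (x - 1)*(x + 4)*(x^3 - 13*x^2 + 56*x - 80) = (x - 4)*(x - 1)*(x + 4)*(x^2 - 9*x + 20) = (x - 5)*(x - 4)*(x - 1)*(x + 4)*(x - 4)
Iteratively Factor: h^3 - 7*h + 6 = (h - 1)*(h^2 + h - 6) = (h - 2)*(h - 1)*(h + 3)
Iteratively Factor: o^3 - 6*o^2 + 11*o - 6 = (o - 3)*(o^2 - 3*o + 2) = (o - 3)*(o - 1)*(o - 2)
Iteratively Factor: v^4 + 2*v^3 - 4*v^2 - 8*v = (v + 2)*(v^3 - 4*v) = (v + 2)^2*(v^2 - 2*v) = v*(v + 2)^2*(v - 2)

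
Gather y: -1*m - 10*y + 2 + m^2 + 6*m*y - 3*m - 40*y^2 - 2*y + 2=m^2 - 4*m - 40*y^2 + y*(6*m - 12) + 4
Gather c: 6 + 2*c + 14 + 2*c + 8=4*c + 28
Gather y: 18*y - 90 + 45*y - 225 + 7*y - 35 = 70*y - 350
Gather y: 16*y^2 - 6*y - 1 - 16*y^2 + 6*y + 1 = 0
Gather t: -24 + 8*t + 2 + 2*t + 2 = 10*t - 20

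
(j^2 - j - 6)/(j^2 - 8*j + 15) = (j + 2)/(j - 5)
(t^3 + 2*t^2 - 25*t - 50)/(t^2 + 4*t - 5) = (t^2 - 3*t - 10)/(t - 1)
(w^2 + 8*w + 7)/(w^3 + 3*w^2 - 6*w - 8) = (w + 7)/(w^2 + 2*w - 8)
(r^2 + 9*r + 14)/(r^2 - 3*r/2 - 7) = 2*(r + 7)/(2*r - 7)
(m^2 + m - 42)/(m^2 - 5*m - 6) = (m + 7)/(m + 1)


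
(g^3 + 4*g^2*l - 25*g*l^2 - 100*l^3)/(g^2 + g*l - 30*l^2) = (g^2 + 9*g*l + 20*l^2)/(g + 6*l)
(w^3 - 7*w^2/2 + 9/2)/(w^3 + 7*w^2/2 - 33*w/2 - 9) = (2*w^2 - w - 3)/(2*w^2 + 13*w + 6)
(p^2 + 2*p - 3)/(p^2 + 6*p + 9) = (p - 1)/(p + 3)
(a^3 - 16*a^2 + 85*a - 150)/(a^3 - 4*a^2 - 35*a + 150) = (a - 6)/(a + 6)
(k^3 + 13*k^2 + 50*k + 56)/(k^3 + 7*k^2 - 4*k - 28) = (k + 4)/(k - 2)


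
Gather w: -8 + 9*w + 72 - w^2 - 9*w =64 - w^2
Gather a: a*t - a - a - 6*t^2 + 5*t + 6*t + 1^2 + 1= a*(t - 2) - 6*t^2 + 11*t + 2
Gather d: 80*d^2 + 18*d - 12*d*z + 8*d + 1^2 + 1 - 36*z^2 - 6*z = 80*d^2 + d*(26 - 12*z) - 36*z^2 - 6*z + 2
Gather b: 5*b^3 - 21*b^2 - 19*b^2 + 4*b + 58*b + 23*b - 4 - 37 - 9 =5*b^3 - 40*b^2 + 85*b - 50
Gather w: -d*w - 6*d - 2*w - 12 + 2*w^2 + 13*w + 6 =-6*d + 2*w^2 + w*(11 - d) - 6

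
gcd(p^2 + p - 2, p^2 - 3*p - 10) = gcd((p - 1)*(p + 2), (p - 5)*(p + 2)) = p + 2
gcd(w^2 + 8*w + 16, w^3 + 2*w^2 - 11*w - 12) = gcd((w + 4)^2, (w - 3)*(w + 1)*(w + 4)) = w + 4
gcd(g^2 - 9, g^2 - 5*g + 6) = g - 3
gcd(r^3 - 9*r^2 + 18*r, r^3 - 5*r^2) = r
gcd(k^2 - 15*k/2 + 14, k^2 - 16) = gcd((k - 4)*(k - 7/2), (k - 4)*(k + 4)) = k - 4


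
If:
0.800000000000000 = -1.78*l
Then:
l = -0.45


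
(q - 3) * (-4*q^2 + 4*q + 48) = -4*q^3 + 16*q^2 + 36*q - 144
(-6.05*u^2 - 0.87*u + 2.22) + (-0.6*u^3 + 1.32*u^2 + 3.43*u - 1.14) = -0.6*u^3 - 4.73*u^2 + 2.56*u + 1.08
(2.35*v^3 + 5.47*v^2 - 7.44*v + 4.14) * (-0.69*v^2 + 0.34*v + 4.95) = -1.6215*v^5 - 2.9753*v^4 + 18.6259*v^3 + 21.6903*v^2 - 35.4204*v + 20.493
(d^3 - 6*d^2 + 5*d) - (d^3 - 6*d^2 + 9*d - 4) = 4 - 4*d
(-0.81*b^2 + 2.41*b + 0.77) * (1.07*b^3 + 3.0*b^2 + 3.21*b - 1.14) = -0.8667*b^5 + 0.1487*b^4 + 5.4538*b^3 + 10.9695*b^2 - 0.2757*b - 0.8778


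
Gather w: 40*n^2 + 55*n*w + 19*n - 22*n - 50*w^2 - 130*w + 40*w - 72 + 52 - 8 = 40*n^2 - 3*n - 50*w^2 + w*(55*n - 90) - 28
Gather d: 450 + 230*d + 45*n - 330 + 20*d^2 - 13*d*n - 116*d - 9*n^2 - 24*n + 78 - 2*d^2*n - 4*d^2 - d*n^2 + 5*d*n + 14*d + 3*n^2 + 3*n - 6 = d^2*(16 - 2*n) + d*(-n^2 - 8*n + 128) - 6*n^2 + 24*n + 192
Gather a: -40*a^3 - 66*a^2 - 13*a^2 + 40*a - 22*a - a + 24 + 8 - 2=-40*a^3 - 79*a^2 + 17*a + 30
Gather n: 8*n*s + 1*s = 8*n*s + s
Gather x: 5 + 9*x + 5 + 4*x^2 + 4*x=4*x^2 + 13*x + 10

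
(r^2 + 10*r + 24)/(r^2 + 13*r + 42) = (r + 4)/(r + 7)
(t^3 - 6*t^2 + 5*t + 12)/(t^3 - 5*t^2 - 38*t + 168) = (t^2 - 2*t - 3)/(t^2 - t - 42)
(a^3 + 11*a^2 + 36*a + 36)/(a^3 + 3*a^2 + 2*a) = (a^2 + 9*a + 18)/(a*(a + 1))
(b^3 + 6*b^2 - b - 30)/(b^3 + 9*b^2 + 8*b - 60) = (b + 3)/(b + 6)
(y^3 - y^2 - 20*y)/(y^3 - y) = (y^2 - y - 20)/(y^2 - 1)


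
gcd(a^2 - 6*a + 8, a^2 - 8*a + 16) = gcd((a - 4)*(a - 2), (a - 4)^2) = a - 4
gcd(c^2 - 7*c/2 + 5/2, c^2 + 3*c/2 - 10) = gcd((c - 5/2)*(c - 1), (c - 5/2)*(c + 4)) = c - 5/2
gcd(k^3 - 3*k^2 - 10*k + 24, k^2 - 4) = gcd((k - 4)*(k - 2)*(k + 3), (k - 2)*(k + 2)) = k - 2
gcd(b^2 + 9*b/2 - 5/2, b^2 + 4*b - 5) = b + 5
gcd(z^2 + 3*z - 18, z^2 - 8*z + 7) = 1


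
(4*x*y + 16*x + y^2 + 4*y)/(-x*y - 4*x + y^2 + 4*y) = (-4*x - y)/(x - y)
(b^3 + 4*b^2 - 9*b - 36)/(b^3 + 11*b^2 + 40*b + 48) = (b - 3)/(b + 4)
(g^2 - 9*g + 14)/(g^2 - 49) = (g - 2)/(g + 7)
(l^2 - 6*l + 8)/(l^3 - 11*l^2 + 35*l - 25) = (l^2 - 6*l + 8)/(l^3 - 11*l^2 + 35*l - 25)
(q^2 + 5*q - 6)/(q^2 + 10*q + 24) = (q - 1)/(q + 4)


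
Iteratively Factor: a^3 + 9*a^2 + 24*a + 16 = (a + 4)*(a^2 + 5*a + 4) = (a + 1)*(a + 4)*(a + 4)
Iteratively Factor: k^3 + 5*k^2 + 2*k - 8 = (k - 1)*(k^2 + 6*k + 8) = (k - 1)*(k + 4)*(k + 2)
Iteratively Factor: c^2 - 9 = (c + 3)*(c - 3)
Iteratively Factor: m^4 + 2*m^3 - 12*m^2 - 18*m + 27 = (m + 3)*(m^3 - m^2 - 9*m + 9) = (m + 3)^2*(m^2 - 4*m + 3) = (m - 3)*(m + 3)^2*(m - 1)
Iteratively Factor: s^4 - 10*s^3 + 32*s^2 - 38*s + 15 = (s - 3)*(s^3 - 7*s^2 + 11*s - 5) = (s - 3)*(s - 1)*(s^2 - 6*s + 5) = (s - 5)*(s - 3)*(s - 1)*(s - 1)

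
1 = 1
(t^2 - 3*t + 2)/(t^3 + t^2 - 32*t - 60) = (t^2 - 3*t + 2)/(t^3 + t^2 - 32*t - 60)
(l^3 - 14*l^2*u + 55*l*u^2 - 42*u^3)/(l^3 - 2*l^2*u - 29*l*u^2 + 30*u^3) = (l - 7*u)/(l + 5*u)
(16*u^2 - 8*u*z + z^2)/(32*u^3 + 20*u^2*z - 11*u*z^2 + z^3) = (-4*u + z)/(-8*u^2 - 7*u*z + z^2)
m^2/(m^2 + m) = m/(m + 1)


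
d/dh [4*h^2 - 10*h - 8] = 8*h - 10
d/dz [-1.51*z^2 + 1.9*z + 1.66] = 1.9 - 3.02*z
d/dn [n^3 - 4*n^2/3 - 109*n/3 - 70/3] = 3*n^2 - 8*n/3 - 109/3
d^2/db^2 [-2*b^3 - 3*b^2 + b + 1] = -12*b - 6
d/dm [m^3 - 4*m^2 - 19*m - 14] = 3*m^2 - 8*m - 19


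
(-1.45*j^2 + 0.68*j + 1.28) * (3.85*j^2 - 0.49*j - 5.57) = -5.5825*j^4 + 3.3285*j^3 + 12.6713*j^2 - 4.4148*j - 7.1296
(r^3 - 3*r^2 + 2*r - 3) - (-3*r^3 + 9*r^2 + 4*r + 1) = 4*r^3 - 12*r^2 - 2*r - 4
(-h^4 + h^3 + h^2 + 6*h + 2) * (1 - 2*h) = 2*h^5 - 3*h^4 - h^3 - 11*h^2 + 2*h + 2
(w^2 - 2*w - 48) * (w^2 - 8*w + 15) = w^4 - 10*w^3 - 17*w^2 + 354*w - 720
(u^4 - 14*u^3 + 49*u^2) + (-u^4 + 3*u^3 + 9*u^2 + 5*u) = -11*u^3 + 58*u^2 + 5*u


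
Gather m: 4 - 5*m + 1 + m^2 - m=m^2 - 6*m + 5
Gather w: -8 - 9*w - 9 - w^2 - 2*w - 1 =-w^2 - 11*w - 18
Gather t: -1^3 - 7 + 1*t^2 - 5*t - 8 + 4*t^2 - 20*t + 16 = 5*t^2 - 25*t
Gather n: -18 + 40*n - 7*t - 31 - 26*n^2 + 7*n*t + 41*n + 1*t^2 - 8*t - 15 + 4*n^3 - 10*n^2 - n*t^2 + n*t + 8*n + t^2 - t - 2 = 4*n^3 - 36*n^2 + n*(-t^2 + 8*t + 89) + 2*t^2 - 16*t - 66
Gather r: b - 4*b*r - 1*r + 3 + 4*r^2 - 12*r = b + 4*r^2 + r*(-4*b - 13) + 3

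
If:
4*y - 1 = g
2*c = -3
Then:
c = -3/2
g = 4*y - 1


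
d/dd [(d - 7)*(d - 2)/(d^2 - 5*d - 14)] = 4/(d^2 + 4*d + 4)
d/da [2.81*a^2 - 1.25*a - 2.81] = 5.62*a - 1.25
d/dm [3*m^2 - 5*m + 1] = 6*m - 5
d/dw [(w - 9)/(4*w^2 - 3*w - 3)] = (4*w^2 - 3*w - (w - 9)*(8*w - 3) - 3)/(-4*w^2 + 3*w + 3)^2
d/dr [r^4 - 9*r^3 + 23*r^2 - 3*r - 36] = 4*r^3 - 27*r^2 + 46*r - 3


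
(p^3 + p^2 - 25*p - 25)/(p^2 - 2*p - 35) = (p^2 - 4*p - 5)/(p - 7)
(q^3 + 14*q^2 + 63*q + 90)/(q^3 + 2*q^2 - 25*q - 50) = (q^2 + 9*q + 18)/(q^2 - 3*q - 10)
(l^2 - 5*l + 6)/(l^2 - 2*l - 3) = (l - 2)/(l + 1)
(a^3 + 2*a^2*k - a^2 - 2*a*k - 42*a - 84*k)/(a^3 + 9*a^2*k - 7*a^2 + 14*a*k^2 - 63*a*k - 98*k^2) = (a + 6)/(a + 7*k)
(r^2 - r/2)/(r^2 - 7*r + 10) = r*(2*r - 1)/(2*(r^2 - 7*r + 10))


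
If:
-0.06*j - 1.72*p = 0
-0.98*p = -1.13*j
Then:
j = 0.00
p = 0.00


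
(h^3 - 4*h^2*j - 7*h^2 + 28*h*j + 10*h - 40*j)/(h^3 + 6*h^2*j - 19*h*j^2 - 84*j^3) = (h^2 - 7*h + 10)/(h^2 + 10*h*j + 21*j^2)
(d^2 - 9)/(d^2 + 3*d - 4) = (d^2 - 9)/(d^2 + 3*d - 4)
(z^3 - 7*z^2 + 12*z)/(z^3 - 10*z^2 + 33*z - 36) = z/(z - 3)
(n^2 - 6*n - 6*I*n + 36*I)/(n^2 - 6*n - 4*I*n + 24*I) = (n - 6*I)/(n - 4*I)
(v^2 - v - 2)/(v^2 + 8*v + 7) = (v - 2)/(v + 7)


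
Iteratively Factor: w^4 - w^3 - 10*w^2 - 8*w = (w - 4)*(w^3 + 3*w^2 + 2*w) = (w - 4)*(w + 2)*(w^2 + w) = (w - 4)*(w + 1)*(w + 2)*(w)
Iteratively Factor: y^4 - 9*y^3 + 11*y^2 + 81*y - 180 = (y - 3)*(y^3 - 6*y^2 - 7*y + 60) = (y - 5)*(y - 3)*(y^2 - y - 12) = (y - 5)*(y - 3)*(y + 3)*(y - 4)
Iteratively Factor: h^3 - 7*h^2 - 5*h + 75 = (h - 5)*(h^2 - 2*h - 15) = (h - 5)*(h + 3)*(h - 5)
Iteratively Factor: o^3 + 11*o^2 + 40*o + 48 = (o + 3)*(o^2 + 8*o + 16) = (o + 3)*(o + 4)*(o + 4)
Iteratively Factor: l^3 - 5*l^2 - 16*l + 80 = (l - 4)*(l^2 - l - 20) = (l - 4)*(l + 4)*(l - 5)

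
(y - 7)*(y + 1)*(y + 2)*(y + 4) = y^4 - 35*y^2 - 90*y - 56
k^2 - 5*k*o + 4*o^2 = (k - 4*o)*(k - o)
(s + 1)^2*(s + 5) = s^3 + 7*s^2 + 11*s + 5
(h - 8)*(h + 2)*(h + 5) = h^3 - h^2 - 46*h - 80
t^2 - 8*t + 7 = (t - 7)*(t - 1)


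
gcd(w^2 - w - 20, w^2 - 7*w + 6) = 1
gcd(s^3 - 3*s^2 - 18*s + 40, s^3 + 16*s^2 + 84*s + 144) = s + 4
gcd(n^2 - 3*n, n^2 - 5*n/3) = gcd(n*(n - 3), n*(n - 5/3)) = n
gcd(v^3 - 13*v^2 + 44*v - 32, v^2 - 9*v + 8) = v^2 - 9*v + 8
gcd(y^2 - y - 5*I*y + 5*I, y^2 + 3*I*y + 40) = y - 5*I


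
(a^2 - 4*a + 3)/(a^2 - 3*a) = (a - 1)/a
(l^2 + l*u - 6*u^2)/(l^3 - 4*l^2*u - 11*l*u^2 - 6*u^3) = (-l^2 - l*u + 6*u^2)/(-l^3 + 4*l^2*u + 11*l*u^2 + 6*u^3)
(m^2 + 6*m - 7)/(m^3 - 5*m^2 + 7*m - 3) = (m + 7)/(m^2 - 4*m + 3)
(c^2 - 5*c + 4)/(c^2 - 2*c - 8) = (c - 1)/(c + 2)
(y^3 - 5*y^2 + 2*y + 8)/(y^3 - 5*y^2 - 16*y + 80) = (y^2 - y - 2)/(y^2 - y - 20)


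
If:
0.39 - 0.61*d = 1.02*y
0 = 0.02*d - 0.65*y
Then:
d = 0.61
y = 0.02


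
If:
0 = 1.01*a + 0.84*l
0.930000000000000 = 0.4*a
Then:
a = 2.32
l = -2.80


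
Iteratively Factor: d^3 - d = (d + 1)*(d^2 - d) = (d - 1)*(d + 1)*(d)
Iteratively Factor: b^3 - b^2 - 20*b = (b - 5)*(b^2 + 4*b) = (b - 5)*(b + 4)*(b)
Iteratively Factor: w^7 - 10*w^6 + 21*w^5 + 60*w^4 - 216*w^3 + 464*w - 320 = (w - 5)*(w^6 - 5*w^5 - 4*w^4 + 40*w^3 - 16*w^2 - 80*w + 64) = (w - 5)*(w - 2)*(w^5 - 3*w^4 - 10*w^3 + 20*w^2 + 24*w - 32) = (w - 5)*(w - 2)*(w + 2)*(w^4 - 5*w^3 + 20*w - 16) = (w - 5)*(w - 4)*(w - 2)*(w + 2)*(w^3 - w^2 - 4*w + 4) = (w - 5)*(w - 4)*(w - 2)^2*(w + 2)*(w^2 + w - 2) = (w - 5)*(w - 4)*(w - 2)^2*(w + 2)^2*(w - 1)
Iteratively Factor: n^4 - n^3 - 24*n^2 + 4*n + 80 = (n + 4)*(n^3 - 5*n^2 - 4*n + 20) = (n - 5)*(n + 4)*(n^2 - 4) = (n - 5)*(n - 2)*(n + 4)*(n + 2)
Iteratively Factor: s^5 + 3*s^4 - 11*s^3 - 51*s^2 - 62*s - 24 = (s - 4)*(s^4 + 7*s^3 + 17*s^2 + 17*s + 6) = (s - 4)*(s + 2)*(s^3 + 5*s^2 + 7*s + 3) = (s - 4)*(s + 2)*(s + 3)*(s^2 + 2*s + 1) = (s - 4)*(s + 1)*(s + 2)*(s + 3)*(s + 1)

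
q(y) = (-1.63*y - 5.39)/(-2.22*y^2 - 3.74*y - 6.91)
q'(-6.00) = 0.00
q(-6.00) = -0.07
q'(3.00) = -0.08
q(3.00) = 0.27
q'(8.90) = -0.01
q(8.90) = 0.09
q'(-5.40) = 0.01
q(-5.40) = -0.07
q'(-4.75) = 0.02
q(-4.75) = -0.06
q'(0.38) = -0.25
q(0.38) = 0.69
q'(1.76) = -0.15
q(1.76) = 0.41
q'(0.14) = -0.22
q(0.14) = 0.75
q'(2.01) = -0.13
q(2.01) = 0.37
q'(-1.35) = 0.48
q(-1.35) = 0.54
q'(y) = (-1.63*y - 5.39)*(4.44*y + 3.74)/(-2.22*y^2 - 3.74*y - 6.91)^2 - 1.63/(-2.22*y^2 - 3.74*y - 6.91)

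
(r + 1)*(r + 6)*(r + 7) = r^3 + 14*r^2 + 55*r + 42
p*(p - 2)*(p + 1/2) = p^3 - 3*p^2/2 - p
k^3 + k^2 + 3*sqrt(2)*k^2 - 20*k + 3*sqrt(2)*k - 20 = (k + 1)*(k - 2*sqrt(2))*(k + 5*sqrt(2))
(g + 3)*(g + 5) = g^2 + 8*g + 15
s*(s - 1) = s^2 - s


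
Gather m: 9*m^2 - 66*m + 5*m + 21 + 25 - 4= 9*m^2 - 61*m + 42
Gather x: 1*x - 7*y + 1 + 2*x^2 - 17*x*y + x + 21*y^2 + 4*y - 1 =2*x^2 + x*(2 - 17*y) + 21*y^2 - 3*y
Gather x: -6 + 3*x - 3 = 3*x - 9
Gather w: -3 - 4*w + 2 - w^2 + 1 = -w^2 - 4*w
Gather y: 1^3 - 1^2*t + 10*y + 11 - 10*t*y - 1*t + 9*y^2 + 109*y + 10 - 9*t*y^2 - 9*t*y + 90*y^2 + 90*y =-2*t + y^2*(99 - 9*t) + y*(209 - 19*t) + 22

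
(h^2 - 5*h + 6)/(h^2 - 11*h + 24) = (h - 2)/(h - 8)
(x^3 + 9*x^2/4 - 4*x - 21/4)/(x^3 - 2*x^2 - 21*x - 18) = (x - 7/4)/(x - 6)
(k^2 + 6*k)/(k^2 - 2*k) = (k + 6)/(k - 2)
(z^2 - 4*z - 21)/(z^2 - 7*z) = (z + 3)/z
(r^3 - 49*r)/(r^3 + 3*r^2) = (r^2 - 49)/(r*(r + 3))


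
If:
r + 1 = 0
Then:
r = -1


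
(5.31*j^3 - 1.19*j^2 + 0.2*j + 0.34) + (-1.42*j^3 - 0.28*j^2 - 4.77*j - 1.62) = 3.89*j^3 - 1.47*j^2 - 4.57*j - 1.28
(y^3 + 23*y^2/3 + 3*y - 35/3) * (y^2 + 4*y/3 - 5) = y^5 + 9*y^4 + 74*y^3/9 - 46*y^2 - 275*y/9 + 175/3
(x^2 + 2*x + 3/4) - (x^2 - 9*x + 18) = 11*x - 69/4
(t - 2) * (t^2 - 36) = t^3 - 2*t^2 - 36*t + 72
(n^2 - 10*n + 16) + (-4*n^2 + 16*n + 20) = -3*n^2 + 6*n + 36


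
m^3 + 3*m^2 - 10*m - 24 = (m - 3)*(m + 2)*(m + 4)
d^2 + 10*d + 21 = (d + 3)*(d + 7)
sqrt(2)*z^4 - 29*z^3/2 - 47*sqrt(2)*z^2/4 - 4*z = z*(z - 8*sqrt(2))*(z + sqrt(2)/2)*(sqrt(2)*z + 1/2)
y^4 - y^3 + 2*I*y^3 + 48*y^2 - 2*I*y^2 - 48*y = y*(y - 1)*(y - 6*I)*(y + 8*I)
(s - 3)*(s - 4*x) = s^2 - 4*s*x - 3*s + 12*x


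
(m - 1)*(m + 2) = m^2 + m - 2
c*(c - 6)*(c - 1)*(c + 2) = c^4 - 5*c^3 - 8*c^2 + 12*c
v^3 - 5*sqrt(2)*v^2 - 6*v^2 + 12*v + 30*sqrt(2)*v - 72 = (v - 6)*(v - 3*sqrt(2))*(v - 2*sqrt(2))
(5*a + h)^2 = 25*a^2 + 10*a*h + h^2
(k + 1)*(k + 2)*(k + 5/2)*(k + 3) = k^4 + 17*k^3/2 + 26*k^2 + 67*k/2 + 15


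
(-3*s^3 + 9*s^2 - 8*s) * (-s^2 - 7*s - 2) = 3*s^5 + 12*s^4 - 49*s^3 + 38*s^2 + 16*s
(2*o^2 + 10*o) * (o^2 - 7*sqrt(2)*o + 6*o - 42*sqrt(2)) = 2*o^4 - 14*sqrt(2)*o^3 + 22*o^3 - 154*sqrt(2)*o^2 + 60*o^2 - 420*sqrt(2)*o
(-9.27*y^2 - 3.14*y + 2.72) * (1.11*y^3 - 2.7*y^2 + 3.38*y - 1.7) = -10.2897*y^5 + 21.5436*y^4 - 19.8354*y^3 - 2.1982*y^2 + 14.5316*y - 4.624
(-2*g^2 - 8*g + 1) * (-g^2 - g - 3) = 2*g^4 + 10*g^3 + 13*g^2 + 23*g - 3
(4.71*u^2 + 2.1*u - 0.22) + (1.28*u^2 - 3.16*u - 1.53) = 5.99*u^2 - 1.06*u - 1.75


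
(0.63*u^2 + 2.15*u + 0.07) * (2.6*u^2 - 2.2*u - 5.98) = 1.638*u^4 + 4.204*u^3 - 8.3154*u^2 - 13.011*u - 0.4186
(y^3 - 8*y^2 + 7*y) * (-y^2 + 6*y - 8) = -y^5 + 14*y^4 - 63*y^3 + 106*y^2 - 56*y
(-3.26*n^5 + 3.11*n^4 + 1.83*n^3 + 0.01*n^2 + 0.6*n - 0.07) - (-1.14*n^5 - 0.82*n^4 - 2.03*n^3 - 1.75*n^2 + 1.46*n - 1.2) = -2.12*n^5 + 3.93*n^4 + 3.86*n^3 + 1.76*n^2 - 0.86*n + 1.13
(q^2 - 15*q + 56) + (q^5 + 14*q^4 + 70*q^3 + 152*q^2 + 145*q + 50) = q^5 + 14*q^4 + 70*q^3 + 153*q^2 + 130*q + 106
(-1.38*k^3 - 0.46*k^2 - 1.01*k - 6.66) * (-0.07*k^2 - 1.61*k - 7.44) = 0.0966*k^5 + 2.254*k^4 + 11.0785*k^3 + 5.5147*k^2 + 18.237*k + 49.5504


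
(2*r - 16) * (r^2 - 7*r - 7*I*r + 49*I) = 2*r^3 - 30*r^2 - 14*I*r^2 + 112*r + 210*I*r - 784*I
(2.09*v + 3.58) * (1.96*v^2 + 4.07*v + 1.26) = 4.0964*v^3 + 15.5231*v^2 + 17.204*v + 4.5108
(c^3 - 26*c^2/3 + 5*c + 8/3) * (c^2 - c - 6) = c^5 - 29*c^4/3 + 23*c^3/3 + 149*c^2/3 - 98*c/3 - 16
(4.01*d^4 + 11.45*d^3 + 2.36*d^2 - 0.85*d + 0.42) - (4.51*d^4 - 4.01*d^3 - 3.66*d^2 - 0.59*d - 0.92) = -0.5*d^4 + 15.46*d^3 + 6.02*d^2 - 0.26*d + 1.34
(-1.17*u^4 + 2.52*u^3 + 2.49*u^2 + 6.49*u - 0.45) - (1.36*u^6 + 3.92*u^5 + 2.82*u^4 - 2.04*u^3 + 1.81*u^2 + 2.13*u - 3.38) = -1.36*u^6 - 3.92*u^5 - 3.99*u^4 + 4.56*u^3 + 0.68*u^2 + 4.36*u + 2.93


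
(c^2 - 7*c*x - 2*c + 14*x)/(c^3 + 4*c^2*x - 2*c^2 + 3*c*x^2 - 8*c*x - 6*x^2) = (c - 7*x)/(c^2 + 4*c*x + 3*x^2)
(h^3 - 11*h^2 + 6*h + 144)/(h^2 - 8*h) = h - 3 - 18/h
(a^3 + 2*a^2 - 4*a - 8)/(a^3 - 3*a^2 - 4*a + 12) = (a + 2)/(a - 3)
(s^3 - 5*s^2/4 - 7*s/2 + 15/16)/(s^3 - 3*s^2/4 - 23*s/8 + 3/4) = (s - 5/2)/(s - 2)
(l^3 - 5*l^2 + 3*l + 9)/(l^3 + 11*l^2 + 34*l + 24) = (l^2 - 6*l + 9)/(l^2 + 10*l + 24)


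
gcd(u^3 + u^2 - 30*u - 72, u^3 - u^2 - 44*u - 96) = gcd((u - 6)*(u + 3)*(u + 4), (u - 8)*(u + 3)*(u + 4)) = u^2 + 7*u + 12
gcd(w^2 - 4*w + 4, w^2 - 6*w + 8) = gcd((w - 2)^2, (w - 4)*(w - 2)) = w - 2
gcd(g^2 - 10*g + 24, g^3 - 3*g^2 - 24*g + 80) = g - 4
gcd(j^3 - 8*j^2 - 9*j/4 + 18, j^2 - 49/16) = 1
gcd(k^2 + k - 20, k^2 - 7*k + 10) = 1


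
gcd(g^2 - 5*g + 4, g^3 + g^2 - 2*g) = g - 1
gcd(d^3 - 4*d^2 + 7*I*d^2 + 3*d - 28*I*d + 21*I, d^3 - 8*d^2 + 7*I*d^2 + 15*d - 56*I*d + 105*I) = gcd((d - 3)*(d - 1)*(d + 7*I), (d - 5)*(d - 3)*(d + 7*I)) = d^2 + d*(-3 + 7*I) - 21*I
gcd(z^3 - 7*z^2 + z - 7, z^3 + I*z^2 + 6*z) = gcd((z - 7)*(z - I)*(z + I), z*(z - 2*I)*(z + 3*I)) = 1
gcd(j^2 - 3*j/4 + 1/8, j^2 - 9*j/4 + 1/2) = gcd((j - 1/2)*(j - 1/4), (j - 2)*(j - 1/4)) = j - 1/4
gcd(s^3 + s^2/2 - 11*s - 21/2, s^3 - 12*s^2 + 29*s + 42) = s + 1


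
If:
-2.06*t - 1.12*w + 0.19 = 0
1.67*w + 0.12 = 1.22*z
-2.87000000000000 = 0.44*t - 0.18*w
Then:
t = -3.68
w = 6.94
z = 9.60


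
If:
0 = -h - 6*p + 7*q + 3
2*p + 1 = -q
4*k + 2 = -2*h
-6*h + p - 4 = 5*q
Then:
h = -24/131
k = -107/262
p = -25/131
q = -81/131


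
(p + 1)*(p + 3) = p^2 + 4*p + 3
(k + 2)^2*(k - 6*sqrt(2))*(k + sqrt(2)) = k^4 - 5*sqrt(2)*k^3 + 4*k^3 - 20*sqrt(2)*k^2 - 8*k^2 - 48*k - 20*sqrt(2)*k - 48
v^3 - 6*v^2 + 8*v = v*(v - 4)*(v - 2)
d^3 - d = d*(d - 1)*(d + 1)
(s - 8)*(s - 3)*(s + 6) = s^3 - 5*s^2 - 42*s + 144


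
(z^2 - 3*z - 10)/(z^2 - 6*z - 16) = (z - 5)/(z - 8)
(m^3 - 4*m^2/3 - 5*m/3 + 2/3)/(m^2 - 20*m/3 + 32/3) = (3*m^3 - 4*m^2 - 5*m + 2)/(3*m^2 - 20*m + 32)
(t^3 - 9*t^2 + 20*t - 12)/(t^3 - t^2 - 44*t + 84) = (t - 1)/(t + 7)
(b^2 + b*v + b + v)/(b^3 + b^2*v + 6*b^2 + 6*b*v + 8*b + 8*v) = (b + 1)/(b^2 + 6*b + 8)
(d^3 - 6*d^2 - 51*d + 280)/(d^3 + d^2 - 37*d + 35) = (d - 8)/(d - 1)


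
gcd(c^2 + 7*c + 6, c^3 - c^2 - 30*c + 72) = c + 6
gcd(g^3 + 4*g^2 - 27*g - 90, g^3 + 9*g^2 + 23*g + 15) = g + 3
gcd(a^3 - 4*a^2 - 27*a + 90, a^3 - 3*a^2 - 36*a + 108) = a^2 - 9*a + 18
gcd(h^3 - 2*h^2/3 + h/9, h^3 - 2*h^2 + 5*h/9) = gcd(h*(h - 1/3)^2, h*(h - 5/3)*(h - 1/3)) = h^2 - h/3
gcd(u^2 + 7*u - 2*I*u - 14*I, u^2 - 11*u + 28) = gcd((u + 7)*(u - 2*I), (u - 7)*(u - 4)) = 1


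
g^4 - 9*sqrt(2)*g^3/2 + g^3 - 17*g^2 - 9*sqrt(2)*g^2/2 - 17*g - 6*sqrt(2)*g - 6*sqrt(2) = (g + 1)*(g - 6*sqrt(2))*(g + sqrt(2)/2)*(g + sqrt(2))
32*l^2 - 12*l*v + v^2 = (-8*l + v)*(-4*l + v)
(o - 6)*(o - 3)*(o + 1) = o^3 - 8*o^2 + 9*o + 18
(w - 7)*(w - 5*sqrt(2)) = w^2 - 5*sqrt(2)*w - 7*w + 35*sqrt(2)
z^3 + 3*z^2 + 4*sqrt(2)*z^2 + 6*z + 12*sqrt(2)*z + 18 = (z + 3)*(z + sqrt(2))*(z + 3*sqrt(2))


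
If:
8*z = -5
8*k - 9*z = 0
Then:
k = -45/64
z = -5/8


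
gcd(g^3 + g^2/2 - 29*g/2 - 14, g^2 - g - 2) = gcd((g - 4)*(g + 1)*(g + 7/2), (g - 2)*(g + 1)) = g + 1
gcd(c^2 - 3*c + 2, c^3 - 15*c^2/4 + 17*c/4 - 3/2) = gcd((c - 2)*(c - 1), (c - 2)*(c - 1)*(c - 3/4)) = c^2 - 3*c + 2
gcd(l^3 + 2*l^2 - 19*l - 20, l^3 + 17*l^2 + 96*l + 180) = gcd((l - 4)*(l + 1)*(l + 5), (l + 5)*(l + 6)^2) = l + 5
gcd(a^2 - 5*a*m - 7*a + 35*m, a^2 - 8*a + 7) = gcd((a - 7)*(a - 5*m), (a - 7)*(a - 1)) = a - 7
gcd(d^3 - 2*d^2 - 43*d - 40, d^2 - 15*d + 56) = d - 8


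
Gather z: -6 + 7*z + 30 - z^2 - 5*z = -z^2 + 2*z + 24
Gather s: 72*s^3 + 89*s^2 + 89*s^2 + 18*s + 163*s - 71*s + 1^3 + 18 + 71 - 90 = 72*s^3 + 178*s^2 + 110*s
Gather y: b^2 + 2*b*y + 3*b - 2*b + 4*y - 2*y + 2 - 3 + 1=b^2 + b + y*(2*b + 2)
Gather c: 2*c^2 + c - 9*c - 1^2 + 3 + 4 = 2*c^2 - 8*c + 6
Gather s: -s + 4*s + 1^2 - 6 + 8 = 3*s + 3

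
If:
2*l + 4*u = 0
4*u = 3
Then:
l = -3/2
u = 3/4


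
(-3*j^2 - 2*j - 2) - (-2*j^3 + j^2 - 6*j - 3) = 2*j^3 - 4*j^2 + 4*j + 1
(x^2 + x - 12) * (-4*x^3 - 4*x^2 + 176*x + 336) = -4*x^5 - 8*x^4 + 220*x^3 + 560*x^2 - 1776*x - 4032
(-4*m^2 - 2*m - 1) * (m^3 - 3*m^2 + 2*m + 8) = -4*m^5 + 10*m^4 - 3*m^3 - 33*m^2 - 18*m - 8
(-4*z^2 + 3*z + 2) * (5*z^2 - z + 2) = -20*z^4 + 19*z^3 - z^2 + 4*z + 4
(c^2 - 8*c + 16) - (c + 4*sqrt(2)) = c^2 - 9*c - 4*sqrt(2) + 16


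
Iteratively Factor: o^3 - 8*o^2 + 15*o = (o)*(o^2 - 8*o + 15) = o*(o - 3)*(o - 5)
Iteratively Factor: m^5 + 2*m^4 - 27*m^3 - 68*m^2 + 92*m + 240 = (m + 3)*(m^4 - m^3 - 24*m^2 + 4*m + 80) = (m - 5)*(m + 3)*(m^3 + 4*m^2 - 4*m - 16) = (m - 5)*(m + 2)*(m + 3)*(m^2 + 2*m - 8) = (m - 5)*(m + 2)*(m + 3)*(m + 4)*(m - 2)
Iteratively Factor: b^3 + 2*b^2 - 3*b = (b - 1)*(b^2 + 3*b) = b*(b - 1)*(b + 3)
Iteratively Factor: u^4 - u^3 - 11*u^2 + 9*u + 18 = (u + 3)*(u^3 - 4*u^2 + u + 6) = (u - 2)*(u + 3)*(u^2 - 2*u - 3) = (u - 3)*(u - 2)*(u + 3)*(u + 1)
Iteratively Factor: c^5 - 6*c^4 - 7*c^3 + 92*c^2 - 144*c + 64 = (c + 4)*(c^4 - 10*c^3 + 33*c^2 - 40*c + 16) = (c - 4)*(c + 4)*(c^3 - 6*c^2 + 9*c - 4) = (c - 4)^2*(c + 4)*(c^2 - 2*c + 1) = (c - 4)^2*(c - 1)*(c + 4)*(c - 1)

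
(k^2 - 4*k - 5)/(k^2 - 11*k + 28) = (k^2 - 4*k - 5)/(k^2 - 11*k + 28)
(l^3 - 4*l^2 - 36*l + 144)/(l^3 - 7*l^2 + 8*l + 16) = (l^2 - 36)/(l^2 - 3*l - 4)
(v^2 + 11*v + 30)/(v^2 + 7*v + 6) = (v + 5)/(v + 1)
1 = 1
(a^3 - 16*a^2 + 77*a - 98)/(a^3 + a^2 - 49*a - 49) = (a^2 - 9*a + 14)/(a^2 + 8*a + 7)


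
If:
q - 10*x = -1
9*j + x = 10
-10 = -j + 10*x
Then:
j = 110/91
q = -891/91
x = -80/91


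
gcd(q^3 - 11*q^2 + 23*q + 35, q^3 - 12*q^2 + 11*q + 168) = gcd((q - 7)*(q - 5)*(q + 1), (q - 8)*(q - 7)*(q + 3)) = q - 7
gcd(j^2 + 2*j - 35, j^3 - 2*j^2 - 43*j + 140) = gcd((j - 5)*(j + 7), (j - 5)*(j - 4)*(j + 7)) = j^2 + 2*j - 35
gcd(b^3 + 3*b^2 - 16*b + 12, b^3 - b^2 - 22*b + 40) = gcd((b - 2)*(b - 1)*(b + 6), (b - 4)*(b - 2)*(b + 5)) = b - 2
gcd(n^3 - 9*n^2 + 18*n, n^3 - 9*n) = n^2 - 3*n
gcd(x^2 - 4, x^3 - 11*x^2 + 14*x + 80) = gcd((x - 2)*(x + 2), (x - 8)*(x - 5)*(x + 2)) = x + 2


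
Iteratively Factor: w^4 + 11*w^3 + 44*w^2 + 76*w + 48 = (w + 4)*(w^3 + 7*w^2 + 16*w + 12) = (w + 3)*(w + 4)*(w^2 + 4*w + 4) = (w + 2)*(w + 3)*(w + 4)*(w + 2)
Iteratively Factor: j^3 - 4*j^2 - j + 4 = (j - 1)*(j^2 - 3*j - 4) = (j - 1)*(j + 1)*(j - 4)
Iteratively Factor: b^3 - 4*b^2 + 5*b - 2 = (b - 2)*(b^2 - 2*b + 1) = (b - 2)*(b - 1)*(b - 1)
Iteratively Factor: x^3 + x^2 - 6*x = (x + 3)*(x^2 - 2*x) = x*(x + 3)*(x - 2)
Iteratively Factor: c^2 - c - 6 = (c - 3)*(c + 2)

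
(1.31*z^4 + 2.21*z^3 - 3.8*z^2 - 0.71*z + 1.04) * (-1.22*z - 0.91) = -1.5982*z^5 - 3.8883*z^4 + 2.6249*z^3 + 4.3242*z^2 - 0.6227*z - 0.9464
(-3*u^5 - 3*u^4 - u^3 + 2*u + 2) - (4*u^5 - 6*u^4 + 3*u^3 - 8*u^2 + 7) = -7*u^5 + 3*u^4 - 4*u^3 + 8*u^2 + 2*u - 5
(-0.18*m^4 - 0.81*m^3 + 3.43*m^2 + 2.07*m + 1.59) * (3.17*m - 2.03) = -0.5706*m^5 - 2.2023*m^4 + 12.5174*m^3 - 0.401*m^2 + 0.838200000000001*m - 3.2277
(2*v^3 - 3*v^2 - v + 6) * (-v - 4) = -2*v^4 - 5*v^3 + 13*v^2 - 2*v - 24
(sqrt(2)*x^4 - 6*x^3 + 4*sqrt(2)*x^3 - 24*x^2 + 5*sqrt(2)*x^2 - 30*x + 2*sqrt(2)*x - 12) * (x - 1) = sqrt(2)*x^5 - 6*x^4 + 3*sqrt(2)*x^4 - 18*x^3 + sqrt(2)*x^3 - 6*x^2 - 3*sqrt(2)*x^2 - 2*sqrt(2)*x + 18*x + 12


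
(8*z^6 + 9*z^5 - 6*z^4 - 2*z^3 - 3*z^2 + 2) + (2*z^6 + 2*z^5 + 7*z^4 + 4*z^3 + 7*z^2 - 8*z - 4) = 10*z^6 + 11*z^5 + z^4 + 2*z^3 + 4*z^2 - 8*z - 2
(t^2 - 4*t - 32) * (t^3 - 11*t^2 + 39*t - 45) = t^5 - 15*t^4 + 51*t^3 + 151*t^2 - 1068*t + 1440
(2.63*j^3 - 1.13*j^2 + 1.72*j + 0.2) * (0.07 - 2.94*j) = -7.7322*j^4 + 3.5063*j^3 - 5.1359*j^2 - 0.4676*j + 0.014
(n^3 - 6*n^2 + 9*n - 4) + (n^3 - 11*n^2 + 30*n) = 2*n^3 - 17*n^2 + 39*n - 4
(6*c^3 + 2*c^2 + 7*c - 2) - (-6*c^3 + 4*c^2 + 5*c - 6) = 12*c^3 - 2*c^2 + 2*c + 4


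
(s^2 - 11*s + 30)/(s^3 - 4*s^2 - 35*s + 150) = (s - 6)/(s^2 + s - 30)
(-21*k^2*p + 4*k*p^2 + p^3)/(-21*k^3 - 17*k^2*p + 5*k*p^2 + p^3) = p/(k + p)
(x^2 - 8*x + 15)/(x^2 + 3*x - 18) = (x - 5)/(x + 6)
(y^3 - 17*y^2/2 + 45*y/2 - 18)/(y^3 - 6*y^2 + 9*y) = (y^2 - 11*y/2 + 6)/(y*(y - 3))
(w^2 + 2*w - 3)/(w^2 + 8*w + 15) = (w - 1)/(w + 5)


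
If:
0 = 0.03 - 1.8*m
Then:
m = 0.02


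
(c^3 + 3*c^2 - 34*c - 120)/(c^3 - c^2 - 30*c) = (c + 4)/c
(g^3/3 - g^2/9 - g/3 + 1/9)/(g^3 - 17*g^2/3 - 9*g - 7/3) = (3*g^2 - 4*g + 1)/(3*(3*g^2 - 20*g - 7))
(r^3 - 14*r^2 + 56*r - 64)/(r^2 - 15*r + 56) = (r^2 - 6*r + 8)/(r - 7)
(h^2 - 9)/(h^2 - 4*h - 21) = (h - 3)/(h - 7)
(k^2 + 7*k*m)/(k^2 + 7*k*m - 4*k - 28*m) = k/(k - 4)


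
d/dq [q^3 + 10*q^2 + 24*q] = 3*q^2 + 20*q + 24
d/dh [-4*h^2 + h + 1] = 1 - 8*h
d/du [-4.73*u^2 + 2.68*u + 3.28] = 2.68 - 9.46*u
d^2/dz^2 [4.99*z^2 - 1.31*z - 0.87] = 9.98000000000000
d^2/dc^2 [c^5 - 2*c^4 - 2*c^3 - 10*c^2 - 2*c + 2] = 20*c^3 - 24*c^2 - 12*c - 20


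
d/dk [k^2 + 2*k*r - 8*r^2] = 2*k + 2*r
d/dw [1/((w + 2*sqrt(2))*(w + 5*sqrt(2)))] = (-2*w - 7*sqrt(2))/(w^4 + 14*sqrt(2)*w^3 + 138*w^2 + 280*sqrt(2)*w + 400)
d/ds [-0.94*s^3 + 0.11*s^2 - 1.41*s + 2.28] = -2.82*s^2 + 0.22*s - 1.41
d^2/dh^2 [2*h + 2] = 0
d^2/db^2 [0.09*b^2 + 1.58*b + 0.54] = 0.180000000000000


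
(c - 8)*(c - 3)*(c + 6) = c^3 - 5*c^2 - 42*c + 144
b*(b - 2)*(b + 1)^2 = b^4 - 3*b^2 - 2*b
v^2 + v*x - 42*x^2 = (v - 6*x)*(v + 7*x)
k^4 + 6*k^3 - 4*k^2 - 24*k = k*(k - 2)*(k + 2)*(k + 6)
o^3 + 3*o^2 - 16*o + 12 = (o - 2)*(o - 1)*(o + 6)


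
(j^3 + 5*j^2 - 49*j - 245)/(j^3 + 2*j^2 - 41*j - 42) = (j^2 - 2*j - 35)/(j^2 - 5*j - 6)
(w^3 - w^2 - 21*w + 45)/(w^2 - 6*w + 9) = w + 5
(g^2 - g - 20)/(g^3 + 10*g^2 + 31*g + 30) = (g^2 - g - 20)/(g^3 + 10*g^2 + 31*g + 30)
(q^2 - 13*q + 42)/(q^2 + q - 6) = (q^2 - 13*q + 42)/(q^2 + q - 6)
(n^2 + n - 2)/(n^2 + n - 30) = (n^2 + n - 2)/(n^2 + n - 30)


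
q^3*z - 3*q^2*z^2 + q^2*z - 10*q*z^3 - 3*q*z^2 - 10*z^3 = (q - 5*z)*(q + 2*z)*(q*z + z)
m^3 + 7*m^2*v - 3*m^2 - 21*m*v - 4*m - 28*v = (m - 4)*(m + 1)*(m + 7*v)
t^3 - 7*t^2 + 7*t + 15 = (t - 5)*(t - 3)*(t + 1)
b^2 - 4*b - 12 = (b - 6)*(b + 2)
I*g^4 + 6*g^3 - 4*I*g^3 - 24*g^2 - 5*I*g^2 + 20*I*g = g*(g - 4)*(g - 5*I)*(I*g + 1)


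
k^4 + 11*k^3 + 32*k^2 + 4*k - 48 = (k - 1)*(k + 2)*(k + 4)*(k + 6)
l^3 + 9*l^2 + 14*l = l*(l + 2)*(l + 7)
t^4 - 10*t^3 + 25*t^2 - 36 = (t - 6)*(t - 3)*(t - 2)*(t + 1)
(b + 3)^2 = b^2 + 6*b + 9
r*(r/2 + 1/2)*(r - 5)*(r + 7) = r^4/2 + 3*r^3/2 - 33*r^2/2 - 35*r/2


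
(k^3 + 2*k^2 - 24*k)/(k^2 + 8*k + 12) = k*(k - 4)/(k + 2)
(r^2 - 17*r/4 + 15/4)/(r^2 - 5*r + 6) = (r - 5/4)/(r - 2)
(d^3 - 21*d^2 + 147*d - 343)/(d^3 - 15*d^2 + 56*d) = (d^2 - 14*d + 49)/(d*(d - 8))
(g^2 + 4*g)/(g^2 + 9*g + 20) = g/(g + 5)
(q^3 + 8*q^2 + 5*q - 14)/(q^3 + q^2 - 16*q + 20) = (q^3 + 8*q^2 + 5*q - 14)/(q^3 + q^2 - 16*q + 20)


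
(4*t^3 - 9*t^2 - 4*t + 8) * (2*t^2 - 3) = 8*t^5 - 18*t^4 - 20*t^3 + 43*t^2 + 12*t - 24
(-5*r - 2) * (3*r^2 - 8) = -15*r^3 - 6*r^2 + 40*r + 16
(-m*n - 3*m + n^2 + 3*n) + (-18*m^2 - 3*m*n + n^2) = -18*m^2 - 4*m*n - 3*m + 2*n^2 + 3*n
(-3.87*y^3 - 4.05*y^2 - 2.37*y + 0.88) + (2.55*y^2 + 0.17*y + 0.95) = -3.87*y^3 - 1.5*y^2 - 2.2*y + 1.83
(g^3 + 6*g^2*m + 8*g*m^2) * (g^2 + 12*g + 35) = g^5 + 6*g^4*m + 12*g^4 + 8*g^3*m^2 + 72*g^3*m + 35*g^3 + 96*g^2*m^2 + 210*g^2*m + 280*g*m^2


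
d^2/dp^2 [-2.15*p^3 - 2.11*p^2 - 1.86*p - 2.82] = -12.9*p - 4.22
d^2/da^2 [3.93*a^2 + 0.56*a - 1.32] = 7.86000000000000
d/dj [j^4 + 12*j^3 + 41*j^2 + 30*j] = 4*j^3 + 36*j^2 + 82*j + 30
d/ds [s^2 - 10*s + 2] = 2*s - 10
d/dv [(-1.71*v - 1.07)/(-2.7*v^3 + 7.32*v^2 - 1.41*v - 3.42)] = (-9.234*v^3 + 3.8502*v^2 + 15.6648*v + 4.3395)/(7.29*v^6 - 39.528*v^5 + 61.1964*v^4 - 2.1744*v^3 - 48.0807*v^2 + 9.6444*v + 11.6964)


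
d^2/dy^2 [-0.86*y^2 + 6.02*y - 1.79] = -1.72000000000000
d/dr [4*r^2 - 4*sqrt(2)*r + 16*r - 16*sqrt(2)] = 8*r - 4*sqrt(2) + 16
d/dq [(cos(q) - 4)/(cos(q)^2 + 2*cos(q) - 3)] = (cos(q)^2 - 8*cos(q) - 5)*sin(q)/(cos(q)^2 + 2*cos(q) - 3)^2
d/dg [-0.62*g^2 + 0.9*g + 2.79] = 0.9 - 1.24*g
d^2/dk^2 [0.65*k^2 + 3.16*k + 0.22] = 1.30000000000000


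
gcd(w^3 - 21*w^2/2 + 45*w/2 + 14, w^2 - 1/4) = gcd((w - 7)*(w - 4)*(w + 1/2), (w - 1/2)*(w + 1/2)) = w + 1/2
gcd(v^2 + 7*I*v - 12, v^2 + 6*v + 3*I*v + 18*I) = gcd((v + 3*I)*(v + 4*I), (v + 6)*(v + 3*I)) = v + 3*I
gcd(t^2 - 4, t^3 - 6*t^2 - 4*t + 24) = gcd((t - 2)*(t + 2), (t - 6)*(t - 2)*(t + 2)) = t^2 - 4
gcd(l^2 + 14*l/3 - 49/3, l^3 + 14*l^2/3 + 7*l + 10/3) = 1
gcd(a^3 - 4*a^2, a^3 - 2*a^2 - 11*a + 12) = a - 4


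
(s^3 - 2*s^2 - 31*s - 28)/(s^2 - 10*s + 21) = (s^2 + 5*s + 4)/(s - 3)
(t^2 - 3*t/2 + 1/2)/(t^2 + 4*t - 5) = (t - 1/2)/(t + 5)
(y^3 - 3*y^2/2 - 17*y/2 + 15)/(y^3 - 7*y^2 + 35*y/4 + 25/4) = 2*(y^2 + y - 6)/(2*y^2 - 9*y - 5)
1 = 1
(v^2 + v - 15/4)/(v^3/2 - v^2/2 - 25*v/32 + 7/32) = 8*(4*v^2 + 4*v - 15)/(16*v^3 - 16*v^2 - 25*v + 7)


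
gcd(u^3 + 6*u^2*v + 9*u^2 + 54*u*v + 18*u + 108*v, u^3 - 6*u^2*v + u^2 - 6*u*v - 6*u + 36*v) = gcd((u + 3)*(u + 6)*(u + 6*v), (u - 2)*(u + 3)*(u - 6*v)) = u + 3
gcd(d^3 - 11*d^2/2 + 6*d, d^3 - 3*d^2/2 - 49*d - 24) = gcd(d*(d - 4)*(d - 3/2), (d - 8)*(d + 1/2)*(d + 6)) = 1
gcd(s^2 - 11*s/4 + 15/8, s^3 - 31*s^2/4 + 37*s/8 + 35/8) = s - 5/4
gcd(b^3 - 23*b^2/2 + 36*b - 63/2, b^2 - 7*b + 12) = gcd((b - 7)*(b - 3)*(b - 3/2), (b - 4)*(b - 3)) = b - 3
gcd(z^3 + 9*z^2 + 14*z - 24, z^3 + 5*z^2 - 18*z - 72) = z + 6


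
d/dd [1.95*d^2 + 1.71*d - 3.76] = 3.9*d + 1.71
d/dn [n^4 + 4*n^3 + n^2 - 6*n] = 4*n^3 + 12*n^2 + 2*n - 6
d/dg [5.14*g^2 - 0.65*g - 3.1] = 10.28*g - 0.65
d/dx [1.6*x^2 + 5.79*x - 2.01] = 3.2*x + 5.79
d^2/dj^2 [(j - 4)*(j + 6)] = 2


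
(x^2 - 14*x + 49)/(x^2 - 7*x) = (x - 7)/x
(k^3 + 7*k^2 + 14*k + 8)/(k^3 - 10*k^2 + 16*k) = (k^3 + 7*k^2 + 14*k + 8)/(k*(k^2 - 10*k + 16))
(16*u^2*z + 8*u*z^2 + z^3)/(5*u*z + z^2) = (16*u^2 + 8*u*z + z^2)/(5*u + z)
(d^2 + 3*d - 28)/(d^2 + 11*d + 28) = (d - 4)/(d + 4)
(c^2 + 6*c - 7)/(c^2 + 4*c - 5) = (c + 7)/(c + 5)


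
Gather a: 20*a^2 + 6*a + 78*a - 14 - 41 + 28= 20*a^2 + 84*a - 27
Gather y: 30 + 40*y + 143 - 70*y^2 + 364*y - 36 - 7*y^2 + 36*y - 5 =-77*y^2 + 440*y + 132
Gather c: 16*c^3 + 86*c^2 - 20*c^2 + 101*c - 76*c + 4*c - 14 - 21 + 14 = 16*c^3 + 66*c^2 + 29*c - 21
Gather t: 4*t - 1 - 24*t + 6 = 5 - 20*t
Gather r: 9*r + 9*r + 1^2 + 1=18*r + 2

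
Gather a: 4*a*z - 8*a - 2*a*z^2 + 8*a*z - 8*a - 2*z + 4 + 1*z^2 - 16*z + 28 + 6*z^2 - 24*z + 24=a*(-2*z^2 + 12*z - 16) + 7*z^2 - 42*z + 56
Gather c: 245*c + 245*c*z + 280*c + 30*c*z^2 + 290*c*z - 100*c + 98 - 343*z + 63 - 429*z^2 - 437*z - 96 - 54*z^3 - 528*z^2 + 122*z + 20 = c*(30*z^2 + 535*z + 425) - 54*z^3 - 957*z^2 - 658*z + 85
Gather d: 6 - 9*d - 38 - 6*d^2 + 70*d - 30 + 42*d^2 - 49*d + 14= 36*d^2 + 12*d - 48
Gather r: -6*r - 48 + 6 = -6*r - 42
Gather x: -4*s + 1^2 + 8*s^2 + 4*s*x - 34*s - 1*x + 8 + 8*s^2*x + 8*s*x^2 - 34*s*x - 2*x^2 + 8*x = 8*s^2 - 38*s + x^2*(8*s - 2) + x*(8*s^2 - 30*s + 7) + 9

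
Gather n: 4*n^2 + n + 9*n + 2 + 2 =4*n^2 + 10*n + 4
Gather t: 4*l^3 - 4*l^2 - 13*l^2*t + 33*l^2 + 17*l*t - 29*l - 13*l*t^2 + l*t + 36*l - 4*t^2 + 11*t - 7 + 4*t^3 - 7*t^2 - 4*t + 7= 4*l^3 + 29*l^2 + 7*l + 4*t^3 + t^2*(-13*l - 11) + t*(-13*l^2 + 18*l + 7)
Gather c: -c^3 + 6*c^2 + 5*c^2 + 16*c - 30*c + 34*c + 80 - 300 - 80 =-c^3 + 11*c^2 + 20*c - 300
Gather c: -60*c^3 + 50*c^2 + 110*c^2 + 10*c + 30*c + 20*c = -60*c^3 + 160*c^2 + 60*c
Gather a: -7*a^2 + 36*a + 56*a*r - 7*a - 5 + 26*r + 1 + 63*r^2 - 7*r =-7*a^2 + a*(56*r + 29) + 63*r^2 + 19*r - 4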